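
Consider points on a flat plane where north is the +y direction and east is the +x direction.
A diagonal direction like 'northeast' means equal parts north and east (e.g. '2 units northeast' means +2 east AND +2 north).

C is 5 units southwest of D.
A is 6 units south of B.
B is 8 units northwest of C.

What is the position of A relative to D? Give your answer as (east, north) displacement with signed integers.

Answer: A is at (east=-13, north=-3) relative to D.

Derivation:
Place D at the origin (east=0, north=0).
  C is 5 units southwest of D: delta (east=-5, north=-5); C at (east=-5, north=-5).
  B is 8 units northwest of C: delta (east=-8, north=+8); B at (east=-13, north=3).
  A is 6 units south of B: delta (east=+0, north=-6); A at (east=-13, north=-3).
Therefore A relative to D: (east=-13, north=-3).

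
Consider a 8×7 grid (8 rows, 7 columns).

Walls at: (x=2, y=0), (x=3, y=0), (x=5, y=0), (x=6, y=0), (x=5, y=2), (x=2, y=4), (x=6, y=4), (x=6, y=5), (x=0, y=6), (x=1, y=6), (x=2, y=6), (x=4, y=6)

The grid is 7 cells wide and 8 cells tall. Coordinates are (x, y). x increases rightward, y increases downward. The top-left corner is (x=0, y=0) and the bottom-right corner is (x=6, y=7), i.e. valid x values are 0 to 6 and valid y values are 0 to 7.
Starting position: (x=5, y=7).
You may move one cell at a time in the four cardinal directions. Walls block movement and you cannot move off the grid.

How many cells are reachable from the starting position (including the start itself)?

BFS flood-fill from (x=5, y=7):
  Distance 0: (x=5, y=7)
  Distance 1: (x=5, y=6), (x=4, y=7), (x=6, y=7)
  Distance 2: (x=5, y=5), (x=6, y=6), (x=3, y=7)
  Distance 3: (x=5, y=4), (x=4, y=5), (x=3, y=6), (x=2, y=7)
  Distance 4: (x=5, y=3), (x=4, y=4), (x=3, y=5), (x=1, y=7)
  Distance 5: (x=4, y=3), (x=6, y=3), (x=3, y=4), (x=2, y=5), (x=0, y=7)
  Distance 6: (x=4, y=2), (x=6, y=2), (x=3, y=3), (x=1, y=5)
  Distance 7: (x=4, y=1), (x=6, y=1), (x=3, y=2), (x=2, y=3), (x=1, y=4), (x=0, y=5)
  Distance 8: (x=4, y=0), (x=3, y=1), (x=5, y=1), (x=2, y=2), (x=1, y=3), (x=0, y=4)
  Distance 9: (x=2, y=1), (x=1, y=2), (x=0, y=3)
  Distance 10: (x=1, y=1), (x=0, y=2)
  Distance 11: (x=1, y=0), (x=0, y=1)
  Distance 12: (x=0, y=0)
Total reachable: 44 (grid has 44 open cells total)

Answer: Reachable cells: 44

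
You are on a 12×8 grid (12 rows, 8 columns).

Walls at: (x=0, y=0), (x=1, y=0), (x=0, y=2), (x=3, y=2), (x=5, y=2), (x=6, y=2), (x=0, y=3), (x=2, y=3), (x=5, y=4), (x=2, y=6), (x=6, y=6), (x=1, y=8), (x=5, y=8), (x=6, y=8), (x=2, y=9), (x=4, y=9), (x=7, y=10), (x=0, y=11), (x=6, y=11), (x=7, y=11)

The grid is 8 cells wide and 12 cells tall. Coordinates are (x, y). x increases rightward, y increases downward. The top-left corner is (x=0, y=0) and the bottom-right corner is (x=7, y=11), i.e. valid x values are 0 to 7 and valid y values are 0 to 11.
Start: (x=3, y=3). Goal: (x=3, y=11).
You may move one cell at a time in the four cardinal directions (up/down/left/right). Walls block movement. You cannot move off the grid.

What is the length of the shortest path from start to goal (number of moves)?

BFS from (x=3, y=3) until reaching (x=3, y=11):
  Distance 0: (x=3, y=3)
  Distance 1: (x=4, y=3), (x=3, y=4)
  Distance 2: (x=4, y=2), (x=5, y=3), (x=2, y=4), (x=4, y=4), (x=3, y=5)
  Distance 3: (x=4, y=1), (x=6, y=3), (x=1, y=4), (x=2, y=5), (x=4, y=5), (x=3, y=6)
  Distance 4: (x=4, y=0), (x=3, y=1), (x=5, y=1), (x=1, y=3), (x=7, y=3), (x=0, y=4), (x=6, y=4), (x=1, y=5), (x=5, y=5), (x=4, y=6), (x=3, y=7)
  Distance 5: (x=3, y=0), (x=5, y=0), (x=2, y=1), (x=6, y=1), (x=1, y=2), (x=7, y=2), (x=7, y=4), (x=0, y=5), (x=6, y=5), (x=1, y=6), (x=5, y=6), (x=2, y=7), (x=4, y=7), (x=3, y=8)
  Distance 6: (x=2, y=0), (x=6, y=0), (x=1, y=1), (x=7, y=1), (x=2, y=2), (x=7, y=5), (x=0, y=6), (x=1, y=7), (x=5, y=7), (x=2, y=8), (x=4, y=8), (x=3, y=9)
  Distance 7: (x=7, y=0), (x=0, y=1), (x=7, y=6), (x=0, y=7), (x=6, y=7), (x=3, y=10)
  Distance 8: (x=7, y=7), (x=0, y=8), (x=2, y=10), (x=4, y=10), (x=3, y=11)  <- goal reached here
One shortest path (8 moves): (x=3, y=3) -> (x=3, y=4) -> (x=3, y=5) -> (x=3, y=6) -> (x=3, y=7) -> (x=3, y=8) -> (x=3, y=9) -> (x=3, y=10) -> (x=3, y=11)

Answer: Shortest path length: 8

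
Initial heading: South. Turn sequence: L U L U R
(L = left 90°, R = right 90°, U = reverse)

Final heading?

Start: South
  L (left (90° counter-clockwise)) -> East
  U (U-turn (180°)) -> West
  L (left (90° counter-clockwise)) -> South
  U (U-turn (180°)) -> North
  R (right (90° clockwise)) -> East
Final: East

Answer: Final heading: East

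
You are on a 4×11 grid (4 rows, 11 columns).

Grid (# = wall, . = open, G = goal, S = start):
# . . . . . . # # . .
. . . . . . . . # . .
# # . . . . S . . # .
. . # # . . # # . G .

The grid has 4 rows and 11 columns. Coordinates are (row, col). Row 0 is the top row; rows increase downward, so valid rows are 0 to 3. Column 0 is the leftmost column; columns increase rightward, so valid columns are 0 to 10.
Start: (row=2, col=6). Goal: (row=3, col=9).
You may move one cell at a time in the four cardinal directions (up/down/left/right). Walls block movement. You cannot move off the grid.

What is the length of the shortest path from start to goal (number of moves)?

BFS from (row=2, col=6) until reaching (row=3, col=9):
  Distance 0: (row=2, col=6)
  Distance 1: (row=1, col=6), (row=2, col=5), (row=2, col=7)
  Distance 2: (row=0, col=6), (row=1, col=5), (row=1, col=7), (row=2, col=4), (row=2, col=8), (row=3, col=5)
  Distance 3: (row=0, col=5), (row=1, col=4), (row=2, col=3), (row=3, col=4), (row=3, col=8)
  Distance 4: (row=0, col=4), (row=1, col=3), (row=2, col=2), (row=3, col=9)  <- goal reached here
One shortest path (4 moves): (row=2, col=6) -> (row=2, col=7) -> (row=2, col=8) -> (row=3, col=8) -> (row=3, col=9)

Answer: Shortest path length: 4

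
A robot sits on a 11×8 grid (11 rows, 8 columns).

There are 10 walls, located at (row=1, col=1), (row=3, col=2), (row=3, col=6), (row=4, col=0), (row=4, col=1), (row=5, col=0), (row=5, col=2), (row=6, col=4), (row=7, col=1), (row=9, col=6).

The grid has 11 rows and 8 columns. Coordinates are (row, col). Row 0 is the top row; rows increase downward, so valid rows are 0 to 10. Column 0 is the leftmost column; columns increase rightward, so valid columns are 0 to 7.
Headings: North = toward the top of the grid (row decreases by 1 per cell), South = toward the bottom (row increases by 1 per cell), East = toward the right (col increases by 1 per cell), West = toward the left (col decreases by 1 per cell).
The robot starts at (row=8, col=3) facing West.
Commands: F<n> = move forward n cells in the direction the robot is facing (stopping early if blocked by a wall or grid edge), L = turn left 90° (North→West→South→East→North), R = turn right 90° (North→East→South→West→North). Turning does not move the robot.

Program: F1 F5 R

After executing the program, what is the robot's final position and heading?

Start: (row=8, col=3), facing West
  F1: move forward 1, now at (row=8, col=2)
  F5: move forward 2/5 (blocked), now at (row=8, col=0)
  R: turn right, now facing North
Final: (row=8, col=0), facing North

Answer: Final position: (row=8, col=0), facing North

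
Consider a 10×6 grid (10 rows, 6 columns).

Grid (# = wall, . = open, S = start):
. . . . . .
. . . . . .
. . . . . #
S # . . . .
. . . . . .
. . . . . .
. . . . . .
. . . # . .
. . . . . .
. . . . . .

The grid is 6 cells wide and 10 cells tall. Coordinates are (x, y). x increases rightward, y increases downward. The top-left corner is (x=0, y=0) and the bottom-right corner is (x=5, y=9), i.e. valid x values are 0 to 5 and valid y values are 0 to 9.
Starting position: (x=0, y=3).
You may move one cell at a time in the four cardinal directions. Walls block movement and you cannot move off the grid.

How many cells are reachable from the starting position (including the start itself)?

Answer: Reachable cells: 57

Derivation:
BFS flood-fill from (x=0, y=3):
  Distance 0: (x=0, y=3)
  Distance 1: (x=0, y=2), (x=0, y=4)
  Distance 2: (x=0, y=1), (x=1, y=2), (x=1, y=4), (x=0, y=5)
  Distance 3: (x=0, y=0), (x=1, y=1), (x=2, y=2), (x=2, y=4), (x=1, y=5), (x=0, y=6)
  Distance 4: (x=1, y=0), (x=2, y=1), (x=3, y=2), (x=2, y=3), (x=3, y=4), (x=2, y=5), (x=1, y=6), (x=0, y=7)
  Distance 5: (x=2, y=0), (x=3, y=1), (x=4, y=2), (x=3, y=3), (x=4, y=4), (x=3, y=5), (x=2, y=6), (x=1, y=7), (x=0, y=8)
  Distance 6: (x=3, y=0), (x=4, y=1), (x=4, y=3), (x=5, y=4), (x=4, y=5), (x=3, y=6), (x=2, y=7), (x=1, y=8), (x=0, y=9)
  Distance 7: (x=4, y=0), (x=5, y=1), (x=5, y=3), (x=5, y=5), (x=4, y=6), (x=2, y=8), (x=1, y=9)
  Distance 8: (x=5, y=0), (x=5, y=6), (x=4, y=7), (x=3, y=8), (x=2, y=9)
  Distance 9: (x=5, y=7), (x=4, y=8), (x=3, y=9)
  Distance 10: (x=5, y=8), (x=4, y=9)
  Distance 11: (x=5, y=9)
Total reachable: 57 (grid has 57 open cells total)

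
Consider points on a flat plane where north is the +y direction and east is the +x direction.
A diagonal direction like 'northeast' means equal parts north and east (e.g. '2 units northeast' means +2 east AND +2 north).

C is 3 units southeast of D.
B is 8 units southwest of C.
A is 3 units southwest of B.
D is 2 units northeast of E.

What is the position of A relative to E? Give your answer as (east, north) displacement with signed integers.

Place E at the origin (east=0, north=0).
  D is 2 units northeast of E: delta (east=+2, north=+2); D at (east=2, north=2).
  C is 3 units southeast of D: delta (east=+3, north=-3); C at (east=5, north=-1).
  B is 8 units southwest of C: delta (east=-8, north=-8); B at (east=-3, north=-9).
  A is 3 units southwest of B: delta (east=-3, north=-3); A at (east=-6, north=-12).
Therefore A relative to E: (east=-6, north=-12).

Answer: A is at (east=-6, north=-12) relative to E.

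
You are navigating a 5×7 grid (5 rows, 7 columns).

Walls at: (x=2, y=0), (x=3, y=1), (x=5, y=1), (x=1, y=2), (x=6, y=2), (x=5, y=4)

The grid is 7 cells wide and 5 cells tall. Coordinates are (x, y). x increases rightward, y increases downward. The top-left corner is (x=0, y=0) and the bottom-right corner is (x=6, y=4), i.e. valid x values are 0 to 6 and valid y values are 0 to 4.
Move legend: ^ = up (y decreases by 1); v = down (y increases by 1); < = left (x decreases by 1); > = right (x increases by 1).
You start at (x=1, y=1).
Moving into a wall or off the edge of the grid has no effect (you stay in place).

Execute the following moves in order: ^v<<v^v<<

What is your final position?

Start: (x=1, y=1)
  ^ (up): (x=1, y=1) -> (x=1, y=0)
  v (down): (x=1, y=0) -> (x=1, y=1)
  < (left): (x=1, y=1) -> (x=0, y=1)
  < (left): blocked, stay at (x=0, y=1)
  v (down): (x=0, y=1) -> (x=0, y=2)
  ^ (up): (x=0, y=2) -> (x=0, y=1)
  v (down): (x=0, y=1) -> (x=0, y=2)
  < (left): blocked, stay at (x=0, y=2)
  < (left): blocked, stay at (x=0, y=2)
Final: (x=0, y=2)

Answer: Final position: (x=0, y=2)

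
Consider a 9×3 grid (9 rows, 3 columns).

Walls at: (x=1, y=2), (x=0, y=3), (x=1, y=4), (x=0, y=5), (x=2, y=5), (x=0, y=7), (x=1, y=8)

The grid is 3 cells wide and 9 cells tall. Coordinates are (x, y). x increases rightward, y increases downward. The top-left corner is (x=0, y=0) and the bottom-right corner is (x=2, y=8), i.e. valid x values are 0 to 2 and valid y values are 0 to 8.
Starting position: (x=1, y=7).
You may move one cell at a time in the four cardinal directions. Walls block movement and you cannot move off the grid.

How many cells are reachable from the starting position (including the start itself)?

BFS flood-fill from (x=1, y=7):
  Distance 0: (x=1, y=7)
  Distance 1: (x=1, y=6), (x=2, y=7)
  Distance 2: (x=1, y=5), (x=0, y=6), (x=2, y=6), (x=2, y=8)
Total reachable: 7 (grid has 20 open cells total)

Answer: Reachable cells: 7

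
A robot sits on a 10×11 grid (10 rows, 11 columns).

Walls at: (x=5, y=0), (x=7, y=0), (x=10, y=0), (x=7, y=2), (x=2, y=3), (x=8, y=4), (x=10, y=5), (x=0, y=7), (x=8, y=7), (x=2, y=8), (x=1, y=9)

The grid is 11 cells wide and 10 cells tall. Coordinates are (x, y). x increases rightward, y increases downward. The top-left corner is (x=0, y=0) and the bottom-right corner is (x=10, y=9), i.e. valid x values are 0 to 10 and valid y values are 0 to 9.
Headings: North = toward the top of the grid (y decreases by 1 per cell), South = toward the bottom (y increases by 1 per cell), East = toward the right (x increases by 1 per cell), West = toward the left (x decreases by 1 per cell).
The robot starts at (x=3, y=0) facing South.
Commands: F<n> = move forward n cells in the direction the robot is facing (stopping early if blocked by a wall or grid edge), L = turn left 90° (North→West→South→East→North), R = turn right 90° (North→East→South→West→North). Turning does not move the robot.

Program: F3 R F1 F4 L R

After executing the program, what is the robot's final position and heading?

Answer: Final position: (x=3, y=3), facing West

Derivation:
Start: (x=3, y=0), facing South
  F3: move forward 3, now at (x=3, y=3)
  R: turn right, now facing West
  F1: move forward 0/1 (blocked), now at (x=3, y=3)
  F4: move forward 0/4 (blocked), now at (x=3, y=3)
  L: turn left, now facing South
  R: turn right, now facing West
Final: (x=3, y=3), facing West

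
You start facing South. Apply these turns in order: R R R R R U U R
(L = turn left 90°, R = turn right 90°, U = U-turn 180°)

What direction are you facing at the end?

Answer: Final heading: North

Derivation:
Start: South
  R (right (90° clockwise)) -> West
  R (right (90° clockwise)) -> North
  R (right (90° clockwise)) -> East
  R (right (90° clockwise)) -> South
  R (right (90° clockwise)) -> West
  U (U-turn (180°)) -> East
  U (U-turn (180°)) -> West
  R (right (90° clockwise)) -> North
Final: North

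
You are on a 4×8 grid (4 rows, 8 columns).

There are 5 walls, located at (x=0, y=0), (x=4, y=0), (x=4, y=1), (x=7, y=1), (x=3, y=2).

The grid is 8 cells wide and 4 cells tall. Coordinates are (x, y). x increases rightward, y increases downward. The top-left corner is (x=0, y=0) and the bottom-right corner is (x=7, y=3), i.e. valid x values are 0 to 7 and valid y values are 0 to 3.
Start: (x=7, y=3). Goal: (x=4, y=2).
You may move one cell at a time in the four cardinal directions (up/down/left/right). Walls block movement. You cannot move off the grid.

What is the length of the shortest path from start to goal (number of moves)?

BFS from (x=7, y=3) until reaching (x=4, y=2):
  Distance 0: (x=7, y=3)
  Distance 1: (x=7, y=2), (x=6, y=3)
  Distance 2: (x=6, y=2), (x=5, y=3)
  Distance 3: (x=6, y=1), (x=5, y=2), (x=4, y=3)
  Distance 4: (x=6, y=0), (x=5, y=1), (x=4, y=2), (x=3, y=3)  <- goal reached here
One shortest path (4 moves): (x=7, y=3) -> (x=6, y=3) -> (x=5, y=3) -> (x=4, y=3) -> (x=4, y=2)

Answer: Shortest path length: 4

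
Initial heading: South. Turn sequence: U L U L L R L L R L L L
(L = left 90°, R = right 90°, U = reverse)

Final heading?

Start: South
  U (U-turn (180°)) -> North
  L (left (90° counter-clockwise)) -> West
  U (U-turn (180°)) -> East
  L (left (90° counter-clockwise)) -> North
  L (left (90° counter-clockwise)) -> West
  R (right (90° clockwise)) -> North
  L (left (90° counter-clockwise)) -> West
  L (left (90° counter-clockwise)) -> South
  R (right (90° clockwise)) -> West
  L (left (90° counter-clockwise)) -> South
  L (left (90° counter-clockwise)) -> East
  L (left (90° counter-clockwise)) -> North
Final: North

Answer: Final heading: North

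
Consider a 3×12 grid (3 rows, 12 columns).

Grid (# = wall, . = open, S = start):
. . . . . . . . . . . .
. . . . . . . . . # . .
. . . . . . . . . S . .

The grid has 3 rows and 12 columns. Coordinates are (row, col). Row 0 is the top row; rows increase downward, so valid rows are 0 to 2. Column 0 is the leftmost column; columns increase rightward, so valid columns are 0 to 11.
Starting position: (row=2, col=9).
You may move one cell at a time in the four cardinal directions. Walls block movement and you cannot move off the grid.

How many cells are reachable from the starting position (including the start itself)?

BFS flood-fill from (row=2, col=9):
  Distance 0: (row=2, col=9)
  Distance 1: (row=2, col=8), (row=2, col=10)
  Distance 2: (row=1, col=8), (row=1, col=10), (row=2, col=7), (row=2, col=11)
  Distance 3: (row=0, col=8), (row=0, col=10), (row=1, col=7), (row=1, col=11), (row=2, col=6)
  Distance 4: (row=0, col=7), (row=0, col=9), (row=0, col=11), (row=1, col=6), (row=2, col=5)
  Distance 5: (row=0, col=6), (row=1, col=5), (row=2, col=4)
  Distance 6: (row=0, col=5), (row=1, col=4), (row=2, col=3)
  Distance 7: (row=0, col=4), (row=1, col=3), (row=2, col=2)
  Distance 8: (row=0, col=3), (row=1, col=2), (row=2, col=1)
  Distance 9: (row=0, col=2), (row=1, col=1), (row=2, col=0)
  Distance 10: (row=0, col=1), (row=1, col=0)
  Distance 11: (row=0, col=0)
Total reachable: 35 (grid has 35 open cells total)

Answer: Reachable cells: 35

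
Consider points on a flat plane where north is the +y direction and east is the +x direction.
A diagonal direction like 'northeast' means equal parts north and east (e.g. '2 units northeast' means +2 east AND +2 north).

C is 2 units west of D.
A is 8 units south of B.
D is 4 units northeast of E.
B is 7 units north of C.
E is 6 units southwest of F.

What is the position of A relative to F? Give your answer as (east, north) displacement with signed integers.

Answer: A is at (east=-4, north=-3) relative to F.

Derivation:
Place F at the origin (east=0, north=0).
  E is 6 units southwest of F: delta (east=-6, north=-6); E at (east=-6, north=-6).
  D is 4 units northeast of E: delta (east=+4, north=+4); D at (east=-2, north=-2).
  C is 2 units west of D: delta (east=-2, north=+0); C at (east=-4, north=-2).
  B is 7 units north of C: delta (east=+0, north=+7); B at (east=-4, north=5).
  A is 8 units south of B: delta (east=+0, north=-8); A at (east=-4, north=-3).
Therefore A relative to F: (east=-4, north=-3).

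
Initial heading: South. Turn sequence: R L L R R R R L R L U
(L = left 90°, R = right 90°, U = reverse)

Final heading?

Start: South
  R (right (90° clockwise)) -> West
  L (left (90° counter-clockwise)) -> South
  L (left (90° counter-clockwise)) -> East
  R (right (90° clockwise)) -> South
  R (right (90° clockwise)) -> West
  R (right (90° clockwise)) -> North
  R (right (90° clockwise)) -> East
  L (left (90° counter-clockwise)) -> North
  R (right (90° clockwise)) -> East
  L (left (90° counter-clockwise)) -> North
  U (U-turn (180°)) -> South
Final: South

Answer: Final heading: South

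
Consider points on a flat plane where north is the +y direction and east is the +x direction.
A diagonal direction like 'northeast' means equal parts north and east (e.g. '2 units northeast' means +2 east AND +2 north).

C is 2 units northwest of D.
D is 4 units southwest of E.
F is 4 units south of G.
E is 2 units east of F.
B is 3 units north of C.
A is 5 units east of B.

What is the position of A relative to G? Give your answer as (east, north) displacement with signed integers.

Answer: A is at (east=1, north=-3) relative to G.

Derivation:
Place G at the origin (east=0, north=0).
  F is 4 units south of G: delta (east=+0, north=-4); F at (east=0, north=-4).
  E is 2 units east of F: delta (east=+2, north=+0); E at (east=2, north=-4).
  D is 4 units southwest of E: delta (east=-4, north=-4); D at (east=-2, north=-8).
  C is 2 units northwest of D: delta (east=-2, north=+2); C at (east=-4, north=-6).
  B is 3 units north of C: delta (east=+0, north=+3); B at (east=-4, north=-3).
  A is 5 units east of B: delta (east=+5, north=+0); A at (east=1, north=-3).
Therefore A relative to G: (east=1, north=-3).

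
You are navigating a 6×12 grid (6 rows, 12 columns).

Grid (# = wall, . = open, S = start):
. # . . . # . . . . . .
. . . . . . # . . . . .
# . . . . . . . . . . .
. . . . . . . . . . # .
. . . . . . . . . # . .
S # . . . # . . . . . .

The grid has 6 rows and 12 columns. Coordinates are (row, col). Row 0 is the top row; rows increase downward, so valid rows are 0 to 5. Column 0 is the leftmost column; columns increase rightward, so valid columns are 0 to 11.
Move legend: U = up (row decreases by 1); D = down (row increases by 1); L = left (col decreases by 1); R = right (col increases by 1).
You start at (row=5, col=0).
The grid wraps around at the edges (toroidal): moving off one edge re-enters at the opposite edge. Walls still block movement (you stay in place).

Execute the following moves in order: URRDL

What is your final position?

Answer: Final position: (row=5, col=2)

Derivation:
Start: (row=5, col=0)
  U (up): (row=5, col=0) -> (row=4, col=0)
  R (right): (row=4, col=0) -> (row=4, col=1)
  R (right): (row=4, col=1) -> (row=4, col=2)
  D (down): (row=4, col=2) -> (row=5, col=2)
  L (left): blocked, stay at (row=5, col=2)
Final: (row=5, col=2)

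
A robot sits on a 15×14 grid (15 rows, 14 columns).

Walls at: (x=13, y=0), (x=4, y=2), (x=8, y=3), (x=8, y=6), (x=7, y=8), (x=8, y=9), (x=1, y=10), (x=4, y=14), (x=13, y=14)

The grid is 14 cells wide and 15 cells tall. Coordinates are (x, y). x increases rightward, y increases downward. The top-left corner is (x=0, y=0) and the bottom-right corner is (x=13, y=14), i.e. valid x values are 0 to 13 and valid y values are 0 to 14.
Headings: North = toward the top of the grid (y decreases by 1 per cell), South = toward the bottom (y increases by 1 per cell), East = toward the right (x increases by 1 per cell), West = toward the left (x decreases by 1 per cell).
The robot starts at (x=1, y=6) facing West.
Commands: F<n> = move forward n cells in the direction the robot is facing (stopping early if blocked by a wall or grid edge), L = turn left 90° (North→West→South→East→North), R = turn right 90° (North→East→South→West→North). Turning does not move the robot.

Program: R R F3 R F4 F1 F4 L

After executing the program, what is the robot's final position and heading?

Start: (x=1, y=6), facing West
  R: turn right, now facing North
  R: turn right, now facing East
  F3: move forward 3, now at (x=4, y=6)
  R: turn right, now facing South
  F4: move forward 4, now at (x=4, y=10)
  F1: move forward 1, now at (x=4, y=11)
  F4: move forward 2/4 (blocked), now at (x=4, y=13)
  L: turn left, now facing East
Final: (x=4, y=13), facing East

Answer: Final position: (x=4, y=13), facing East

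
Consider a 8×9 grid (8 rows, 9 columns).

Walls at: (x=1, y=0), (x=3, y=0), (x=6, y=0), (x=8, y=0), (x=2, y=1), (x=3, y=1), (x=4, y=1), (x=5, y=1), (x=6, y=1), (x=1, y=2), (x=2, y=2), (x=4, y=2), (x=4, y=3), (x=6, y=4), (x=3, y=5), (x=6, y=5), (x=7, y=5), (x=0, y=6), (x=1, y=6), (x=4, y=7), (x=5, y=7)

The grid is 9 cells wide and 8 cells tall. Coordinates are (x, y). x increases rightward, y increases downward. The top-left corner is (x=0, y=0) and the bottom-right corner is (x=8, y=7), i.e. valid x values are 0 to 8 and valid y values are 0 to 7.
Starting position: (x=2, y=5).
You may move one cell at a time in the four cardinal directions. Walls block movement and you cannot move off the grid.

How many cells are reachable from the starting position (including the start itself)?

BFS flood-fill from (x=2, y=5):
  Distance 0: (x=2, y=5)
  Distance 1: (x=2, y=4), (x=1, y=5), (x=2, y=6)
  Distance 2: (x=2, y=3), (x=1, y=4), (x=3, y=4), (x=0, y=5), (x=3, y=6), (x=2, y=7)
  Distance 3: (x=1, y=3), (x=3, y=3), (x=0, y=4), (x=4, y=4), (x=4, y=6), (x=1, y=7), (x=3, y=7)
  Distance 4: (x=3, y=2), (x=0, y=3), (x=5, y=4), (x=4, y=5), (x=5, y=6), (x=0, y=7)
  Distance 5: (x=0, y=2), (x=5, y=3), (x=5, y=5), (x=6, y=6)
  Distance 6: (x=0, y=1), (x=5, y=2), (x=6, y=3), (x=7, y=6), (x=6, y=7)
  Distance 7: (x=0, y=0), (x=1, y=1), (x=6, y=2), (x=7, y=3), (x=8, y=6), (x=7, y=7)
  Distance 8: (x=7, y=2), (x=8, y=3), (x=7, y=4), (x=8, y=5), (x=8, y=7)
  Distance 9: (x=7, y=1), (x=8, y=2), (x=8, y=4)
  Distance 10: (x=7, y=0), (x=8, y=1)
Total reachable: 48 (grid has 51 open cells total)

Answer: Reachable cells: 48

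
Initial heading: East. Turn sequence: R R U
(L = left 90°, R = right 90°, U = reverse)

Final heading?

Answer: Final heading: East

Derivation:
Start: East
  R (right (90° clockwise)) -> South
  R (right (90° clockwise)) -> West
  U (U-turn (180°)) -> East
Final: East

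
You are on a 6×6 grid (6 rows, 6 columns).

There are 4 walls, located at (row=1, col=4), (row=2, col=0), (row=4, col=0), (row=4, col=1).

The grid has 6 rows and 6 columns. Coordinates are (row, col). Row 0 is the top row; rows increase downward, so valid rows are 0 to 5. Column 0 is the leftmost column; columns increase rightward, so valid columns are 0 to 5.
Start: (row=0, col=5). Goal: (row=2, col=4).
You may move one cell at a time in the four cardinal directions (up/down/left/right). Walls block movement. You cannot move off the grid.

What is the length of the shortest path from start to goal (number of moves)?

Answer: Shortest path length: 3

Derivation:
BFS from (row=0, col=5) until reaching (row=2, col=4):
  Distance 0: (row=0, col=5)
  Distance 1: (row=0, col=4), (row=1, col=5)
  Distance 2: (row=0, col=3), (row=2, col=5)
  Distance 3: (row=0, col=2), (row=1, col=3), (row=2, col=4), (row=3, col=5)  <- goal reached here
One shortest path (3 moves): (row=0, col=5) -> (row=1, col=5) -> (row=2, col=5) -> (row=2, col=4)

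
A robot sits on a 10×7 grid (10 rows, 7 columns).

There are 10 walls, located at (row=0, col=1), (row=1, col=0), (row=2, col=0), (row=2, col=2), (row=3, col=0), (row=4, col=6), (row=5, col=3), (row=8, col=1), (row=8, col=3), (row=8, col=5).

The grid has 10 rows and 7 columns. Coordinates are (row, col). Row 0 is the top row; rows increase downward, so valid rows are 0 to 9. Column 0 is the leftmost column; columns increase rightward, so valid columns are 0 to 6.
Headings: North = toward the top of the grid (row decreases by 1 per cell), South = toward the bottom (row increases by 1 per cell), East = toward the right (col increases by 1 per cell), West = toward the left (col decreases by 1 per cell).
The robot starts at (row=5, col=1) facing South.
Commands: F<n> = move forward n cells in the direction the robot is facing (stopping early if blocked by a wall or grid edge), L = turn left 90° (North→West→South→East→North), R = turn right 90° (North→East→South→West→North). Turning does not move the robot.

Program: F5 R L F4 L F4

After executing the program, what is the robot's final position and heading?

Start: (row=5, col=1), facing South
  F5: move forward 2/5 (blocked), now at (row=7, col=1)
  R: turn right, now facing West
  L: turn left, now facing South
  F4: move forward 0/4 (blocked), now at (row=7, col=1)
  L: turn left, now facing East
  F4: move forward 4, now at (row=7, col=5)
Final: (row=7, col=5), facing East

Answer: Final position: (row=7, col=5), facing East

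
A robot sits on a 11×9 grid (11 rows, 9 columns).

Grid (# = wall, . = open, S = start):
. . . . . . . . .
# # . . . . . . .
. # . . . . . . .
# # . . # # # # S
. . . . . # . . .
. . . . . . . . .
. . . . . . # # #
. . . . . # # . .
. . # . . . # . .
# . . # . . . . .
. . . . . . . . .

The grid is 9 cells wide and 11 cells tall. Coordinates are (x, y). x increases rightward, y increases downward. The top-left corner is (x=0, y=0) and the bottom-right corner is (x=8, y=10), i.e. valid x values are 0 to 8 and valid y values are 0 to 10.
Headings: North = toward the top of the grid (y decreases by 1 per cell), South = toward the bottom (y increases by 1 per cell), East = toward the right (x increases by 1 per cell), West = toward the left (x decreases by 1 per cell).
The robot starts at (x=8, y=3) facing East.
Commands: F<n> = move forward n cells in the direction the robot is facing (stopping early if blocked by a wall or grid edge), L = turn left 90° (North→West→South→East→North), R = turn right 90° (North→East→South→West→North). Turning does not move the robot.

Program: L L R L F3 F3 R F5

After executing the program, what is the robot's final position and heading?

Start: (x=8, y=3), facing East
  L: turn left, now facing North
  L: turn left, now facing West
  R: turn right, now facing North
  L: turn left, now facing West
  F3: move forward 0/3 (blocked), now at (x=8, y=3)
  F3: move forward 0/3 (blocked), now at (x=8, y=3)
  R: turn right, now facing North
  F5: move forward 3/5 (blocked), now at (x=8, y=0)
Final: (x=8, y=0), facing North

Answer: Final position: (x=8, y=0), facing North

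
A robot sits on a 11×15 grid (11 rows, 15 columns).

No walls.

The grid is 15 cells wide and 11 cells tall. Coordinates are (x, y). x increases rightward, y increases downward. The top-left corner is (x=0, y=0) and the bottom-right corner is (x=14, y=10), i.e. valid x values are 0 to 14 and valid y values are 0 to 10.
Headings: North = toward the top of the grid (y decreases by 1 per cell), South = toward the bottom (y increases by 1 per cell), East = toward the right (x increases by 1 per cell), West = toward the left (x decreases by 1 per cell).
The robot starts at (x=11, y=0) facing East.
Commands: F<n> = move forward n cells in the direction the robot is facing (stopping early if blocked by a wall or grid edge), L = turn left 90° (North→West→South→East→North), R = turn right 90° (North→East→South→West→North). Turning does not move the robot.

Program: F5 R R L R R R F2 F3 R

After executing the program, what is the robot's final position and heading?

Answer: Final position: (x=14, y=0), facing South

Derivation:
Start: (x=11, y=0), facing East
  F5: move forward 3/5 (blocked), now at (x=14, y=0)
  R: turn right, now facing South
  R: turn right, now facing West
  L: turn left, now facing South
  R: turn right, now facing West
  R: turn right, now facing North
  R: turn right, now facing East
  F2: move forward 0/2 (blocked), now at (x=14, y=0)
  F3: move forward 0/3 (blocked), now at (x=14, y=0)
  R: turn right, now facing South
Final: (x=14, y=0), facing South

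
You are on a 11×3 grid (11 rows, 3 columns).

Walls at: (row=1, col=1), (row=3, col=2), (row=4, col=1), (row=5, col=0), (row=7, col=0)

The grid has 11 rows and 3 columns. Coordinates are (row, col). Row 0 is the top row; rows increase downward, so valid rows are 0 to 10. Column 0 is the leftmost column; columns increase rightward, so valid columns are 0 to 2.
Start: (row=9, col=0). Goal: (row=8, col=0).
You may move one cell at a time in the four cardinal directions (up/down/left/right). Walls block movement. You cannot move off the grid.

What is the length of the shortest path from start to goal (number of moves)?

Answer: Shortest path length: 1

Derivation:
BFS from (row=9, col=0) until reaching (row=8, col=0):
  Distance 0: (row=9, col=0)
  Distance 1: (row=8, col=0), (row=9, col=1), (row=10, col=0)  <- goal reached here
One shortest path (1 moves): (row=9, col=0) -> (row=8, col=0)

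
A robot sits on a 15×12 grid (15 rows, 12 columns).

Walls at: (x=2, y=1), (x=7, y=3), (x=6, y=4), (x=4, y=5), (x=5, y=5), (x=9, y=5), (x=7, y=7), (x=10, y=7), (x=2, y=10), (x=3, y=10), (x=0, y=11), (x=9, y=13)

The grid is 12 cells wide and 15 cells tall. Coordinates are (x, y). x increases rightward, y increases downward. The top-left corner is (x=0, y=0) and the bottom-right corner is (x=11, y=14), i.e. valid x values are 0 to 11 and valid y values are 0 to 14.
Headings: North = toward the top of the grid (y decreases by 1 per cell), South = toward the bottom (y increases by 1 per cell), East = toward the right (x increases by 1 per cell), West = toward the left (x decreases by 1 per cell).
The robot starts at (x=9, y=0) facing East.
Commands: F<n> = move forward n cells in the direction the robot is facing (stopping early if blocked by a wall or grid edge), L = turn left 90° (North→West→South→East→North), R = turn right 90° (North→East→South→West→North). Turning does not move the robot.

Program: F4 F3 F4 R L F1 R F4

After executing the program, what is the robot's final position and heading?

Answer: Final position: (x=11, y=4), facing South

Derivation:
Start: (x=9, y=0), facing East
  F4: move forward 2/4 (blocked), now at (x=11, y=0)
  F3: move forward 0/3 (blocked), now at (x=11, y=0)
  F4: move forward 0/4 (blocked), now at (x=11, y=0)
  R: turn right, now facing South
  L: turn left, now facing East
  F1: move forward 0/1 (blocked), now at (x=11, y=0)
  R: turn right, now facing South
  F4: move forward 4, now at (x=11, y=4)
Final: (x=11, y=4), facing South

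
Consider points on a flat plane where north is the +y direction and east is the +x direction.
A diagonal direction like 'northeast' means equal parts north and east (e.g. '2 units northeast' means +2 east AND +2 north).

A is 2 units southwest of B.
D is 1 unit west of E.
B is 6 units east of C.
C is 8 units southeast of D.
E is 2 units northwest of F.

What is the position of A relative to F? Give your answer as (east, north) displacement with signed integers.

Answer: A is at (east=9, north=-8) relative to F.

Derivation:
Place F at the origin (east=0, north=0).
  E is 2 units northwest of F: delta (east=-2, north=+2); E at (east=-2, north=2).
  D is 1 unit west of E: delta (east=-1, north=+0); D at (east=-3, north=2).
  C is 8 units southeast of D: delta (east=+8, north=-8); C at (east=5, north=-6).
  B is 6 units east of C: delta (east=+6, north=+0); B at (east=11, north=-6).
  A is 2 units southwest of B: delta (east=-2, north=-2); A at (east=9, north=-8).
Therefore A relative to F: (east=9, north=-8).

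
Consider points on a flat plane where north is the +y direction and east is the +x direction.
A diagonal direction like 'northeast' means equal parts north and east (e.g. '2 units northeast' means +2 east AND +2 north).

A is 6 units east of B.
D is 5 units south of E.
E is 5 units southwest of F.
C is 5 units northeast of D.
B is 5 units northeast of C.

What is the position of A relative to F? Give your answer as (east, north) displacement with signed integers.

Place F at the origin (east=0, north=0).
  E is 5 units southwest of F: delta (east=-5, north=-5); E at (east=-5, north=-5).
  D is 5 units south of E: delta (east=+0, north=-5); D at (east=-5, north=-10).
  C is 5 units northeast of D: delta (east=+5, north=+5); C at (east=0, north=-5).
  B is 5 units northeast of C: delta (east=+5, north=+5); B at (east=5, north=0).
  A is 6 units east of B: delta (east=+6, north=+0); A at (east=11, north=0).
Therefore A relative to F: (east=11, north=0).

Answer: A is at (east=11, north=0) relative to F.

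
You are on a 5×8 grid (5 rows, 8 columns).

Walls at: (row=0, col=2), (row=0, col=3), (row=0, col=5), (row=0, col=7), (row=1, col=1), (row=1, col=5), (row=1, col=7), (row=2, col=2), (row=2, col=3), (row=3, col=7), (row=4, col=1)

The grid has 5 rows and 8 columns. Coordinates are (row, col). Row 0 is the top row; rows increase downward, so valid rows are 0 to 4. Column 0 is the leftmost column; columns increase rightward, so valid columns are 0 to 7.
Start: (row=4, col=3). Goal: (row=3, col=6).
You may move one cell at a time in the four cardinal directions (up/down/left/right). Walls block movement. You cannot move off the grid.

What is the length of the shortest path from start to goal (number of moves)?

BFS from (row=4, col=3) until reaching (row=3, col=6):
  Distance 0: (row=4, col=3)
  Distance 1: (row=3, col=3), (row=4, col=2), (row=4, col=4)
  Distance 2: (row=3, col=2), (row=3, col=4), (row=4, col=5)
  Distance 3: (row=2, col=4), (row=3, col=1), (row=3, col=5), (row=4, col=6)
  Distance 4: (row=1, col=4), (row=2, col=1), (row=2, col=5), (row=3, col=0), (row=3, col=6), (row=4, col=7)  <- goal reached here
One shortest path (4 moves): (row=4, col=3) -> (row=4, col=4) -> (row=4, col=5) -> (row=4, col=6) -> (row=3, col=6)

Answer: Shortest path length: 4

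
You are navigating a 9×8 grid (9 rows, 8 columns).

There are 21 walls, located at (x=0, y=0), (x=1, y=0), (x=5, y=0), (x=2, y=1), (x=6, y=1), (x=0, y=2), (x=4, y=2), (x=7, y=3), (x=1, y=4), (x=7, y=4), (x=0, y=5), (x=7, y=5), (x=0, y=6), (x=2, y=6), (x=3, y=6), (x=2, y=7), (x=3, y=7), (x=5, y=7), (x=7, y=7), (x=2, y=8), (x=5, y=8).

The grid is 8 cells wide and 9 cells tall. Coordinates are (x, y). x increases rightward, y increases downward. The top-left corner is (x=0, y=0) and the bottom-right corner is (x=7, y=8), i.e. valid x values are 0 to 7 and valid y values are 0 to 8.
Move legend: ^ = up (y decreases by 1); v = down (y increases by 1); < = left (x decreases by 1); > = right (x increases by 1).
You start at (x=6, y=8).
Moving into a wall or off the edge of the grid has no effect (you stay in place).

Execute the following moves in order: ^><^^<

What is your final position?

Answer: Final position: (x=5, y=5)

Derivation:
Start: (x=6, y=8)
  ^ (up): (x=6, y=8) -> (x=6, y=7)
  > (right): blocked, stay at (x=6, y=7)
  < (left): blocked, stay at (x=6, y=7)
  ^ (up): (x=6, y=7) -> (x=6, y=6)
  ^ (up): (x=6, y=6) -> (x=6, y=5)
  < (left): (x=6, y=5) -> (x=5, y=5)
Final: (x=5, y=5)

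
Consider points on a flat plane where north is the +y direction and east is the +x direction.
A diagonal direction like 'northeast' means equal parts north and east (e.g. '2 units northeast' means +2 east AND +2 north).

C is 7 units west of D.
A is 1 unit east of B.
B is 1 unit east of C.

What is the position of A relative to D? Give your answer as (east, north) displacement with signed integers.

Place D at the origin (east=0, north=0).
  C is 7 units west of D: delta (east=-7, north=+0); C at (east=-7, north=0).
  B is 1 unit east of C: delta (east=+1, north=+0); B at (east=-6, north=0).
  A is 1 unit east of B: delta (east=+1, north=+0); A at (east=-5, north=0).
Therefore A relative to D: (east=-5, north=0).

Answer: A is at (east=-5, north=0) relative to D.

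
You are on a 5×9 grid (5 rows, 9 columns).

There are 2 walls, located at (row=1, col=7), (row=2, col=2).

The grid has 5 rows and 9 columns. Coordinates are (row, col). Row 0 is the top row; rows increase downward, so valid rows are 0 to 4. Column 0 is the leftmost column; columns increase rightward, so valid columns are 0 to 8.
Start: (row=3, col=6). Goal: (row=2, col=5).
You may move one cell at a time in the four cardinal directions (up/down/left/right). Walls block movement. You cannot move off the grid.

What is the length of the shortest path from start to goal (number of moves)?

Answer: Shortest path length: 2

Derivation:
BFS from (row=3, col=6) until reaching (row=2, col=5):
  Distance 0: (row=3, col=6)
  Distance 1: (row=2, col=6), (row=3, col=5), (row=3, col=7), (row=4, col=6)
  Distance 2: (row=1, col=6), (row=2, col=5), (row=2, col=7), (row=3, col=4), (row=3, col=8), (row=4, col=5), (row=4, col=7)  <- goal reached here
One shortest path (2 moves): (row=3, col=6) -> (row=3, col=5) -> (row=2, col=5)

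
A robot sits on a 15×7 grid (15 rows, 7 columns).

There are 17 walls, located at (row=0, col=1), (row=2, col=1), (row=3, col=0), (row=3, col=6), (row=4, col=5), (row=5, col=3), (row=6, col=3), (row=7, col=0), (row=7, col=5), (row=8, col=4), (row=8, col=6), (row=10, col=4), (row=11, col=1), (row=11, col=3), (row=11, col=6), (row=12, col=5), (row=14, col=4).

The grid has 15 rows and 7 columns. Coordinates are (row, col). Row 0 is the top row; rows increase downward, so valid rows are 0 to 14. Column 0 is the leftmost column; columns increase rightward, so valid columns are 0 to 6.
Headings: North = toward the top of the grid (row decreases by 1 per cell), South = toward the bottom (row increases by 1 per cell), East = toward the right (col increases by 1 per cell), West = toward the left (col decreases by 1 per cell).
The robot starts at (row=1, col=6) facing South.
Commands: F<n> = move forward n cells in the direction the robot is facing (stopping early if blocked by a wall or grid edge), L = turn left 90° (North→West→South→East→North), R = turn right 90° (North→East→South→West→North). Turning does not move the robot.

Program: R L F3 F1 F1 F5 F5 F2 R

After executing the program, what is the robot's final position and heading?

Answer: Final position: (row=2, col=6), facing West

Derivation:
Start: (row=1, col=6), facing South
  R: turn right, now facing West
  L: turn left, now facing South
  F3: move forward 1/3 (blocked), now at (row=2, col=6)
  F1: move forward 0/1 (blocked), now at (row=2, col=6)
  F1: move forward 0/1 (blocked), now at (row=2, col=6)
  F5: move forward 0/5 (blocked), now at (row=2, col=6)
  F5: move forward 0/5 (blocked), now at (row=2, col=6)
  F2: move forward 0/2 (blocked), now at (row=2, col=6)
  R: turn right, now facing West
Final: (row=2, col=6), facing West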